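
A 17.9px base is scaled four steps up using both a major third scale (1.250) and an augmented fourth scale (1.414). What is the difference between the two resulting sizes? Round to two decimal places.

27.86px

Major third: 17.9 × 1.250⁴ = 43.7012px
Augmented fourth: 17.9 × 1.414⁴ = 71.5568px
Difference: 71.5568 − 43.7012 = 27.8556px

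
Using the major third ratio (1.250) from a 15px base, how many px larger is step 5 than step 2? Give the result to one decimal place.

Step 2: 15.0 × 1.250² = 23.438px
Step 5: 15.0 × 1.250⁵ = 45.776px
Difference: 45.776 − 23.438 = 22.338px

22.3px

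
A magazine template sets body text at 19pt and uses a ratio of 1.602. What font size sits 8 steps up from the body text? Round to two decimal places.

A modular type scale is a geometric sequence: sizeₙ = base × rⁿ.
19.0 × 1.602⁸ = 19.0 × 43.38105 ≈ 824.24

824.24pt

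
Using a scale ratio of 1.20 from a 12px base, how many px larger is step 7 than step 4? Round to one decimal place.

18.1px

Step 4: 12.0 × 1.20⁴ = 24.883px
Step 7: 12.0 × 1.20⁷ = 42.998px
Difference: 42.998 − 24.883 = 18.115px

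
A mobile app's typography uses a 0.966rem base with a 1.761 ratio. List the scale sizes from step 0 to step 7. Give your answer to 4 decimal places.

0.9660rem, 1.7011rem, 2.9957rem, 5.2754rem, 9.2900rem, 16.3596rem, 28.8093rem, 50.7332rem

Step 0: 0.966rem
Step 1: 0.966 × 1.761 = 1.7011
Step 2: 0.966 × 1.761² = 2.9957
Step 3: 0.966 × 1.761³ = 5.2754
Step 4: 0.966 × 1.761⁴ = 9.2900
Step 5: 0.966 × 1.761⁵ = 16.3596
Step 6: 0.966 × 1.761⁶ = 28.8093
Step 7: 0.966 × 1.761⁷ = 50.7332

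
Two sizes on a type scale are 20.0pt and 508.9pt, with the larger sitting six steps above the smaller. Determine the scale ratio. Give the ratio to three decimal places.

r⁶ = 508.9 / 20.0, so r = (508.9/20.0)^(1/6).
r = 25.4450^(1/6) ≈ 1.7150

1.715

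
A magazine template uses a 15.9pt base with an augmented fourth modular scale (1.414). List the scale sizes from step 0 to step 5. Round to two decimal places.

Step 0: 15.9pt
Step 1: 15.9 × 1.414 = 22.48
Step 2: 15.9 × 1.414² = 31.79
Step 3: 15.9 × 1.414³ = 44.95
Step 4: 15.9 × 1.414⁴ = 63.56
Step 5: 15.9 × 1.414⁵ = 89.88

15.90pt, 22.48pt, 31.79pt, 44.95pt, 63.56pt, 89.88pt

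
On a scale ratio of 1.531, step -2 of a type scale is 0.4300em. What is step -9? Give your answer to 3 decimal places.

0.4300 ÷ 1.531⁷ = 0.4300 ÷ 19.71634 ≈ 0.022

0.022em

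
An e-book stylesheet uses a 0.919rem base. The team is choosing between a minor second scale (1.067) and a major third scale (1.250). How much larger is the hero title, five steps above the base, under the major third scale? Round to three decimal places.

1.534rem

Minor second: 0.919 × 1.067⁵ = 1.27098rem
Major third: 0.919 × 1.250⁵ = 2.80457rem
Difference: 2.80457 − 1.27098 = 1.53359rem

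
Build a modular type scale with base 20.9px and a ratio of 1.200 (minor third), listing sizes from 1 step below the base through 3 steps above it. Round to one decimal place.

17.4px, 20.9px, 25.1px, 30.1px, 36.1px

Step -1: 20.9 ÷ 1.200 = 17.4
Step 0: 20.9px
Step 1: 20.9 × 1.200 = 25.1
Step 2: 20.9 × 1.200² = 30.1
Step 3: 20.9 × 1.200³ = 36.1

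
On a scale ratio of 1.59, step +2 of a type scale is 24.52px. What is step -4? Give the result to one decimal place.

1.5px

The gap is -4 − (2) = -6 steps, so the factor is 1.59^-6.
24.52 ÷ 1.59⁶ = 24.52 ÷ 16.15782 ≈ 1.518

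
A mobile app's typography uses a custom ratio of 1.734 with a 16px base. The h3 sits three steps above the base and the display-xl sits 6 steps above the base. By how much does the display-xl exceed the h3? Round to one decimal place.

351.5px

Step 3: 16.0 × 1.734³ = 83.419px
Step 6: 16.0 × 1.734⁶ = 434.925px
Difference: 434.925 − 83.419 = 351.506px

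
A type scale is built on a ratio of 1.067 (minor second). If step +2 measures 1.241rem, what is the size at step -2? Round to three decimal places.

The gap is -2 − (2) = -4 steps, so the factor is 1.067^-4.
1.241 ÷ 1.067⁴ = 1.241 ÷ 1.29616 ≈ 0.957

0.957rem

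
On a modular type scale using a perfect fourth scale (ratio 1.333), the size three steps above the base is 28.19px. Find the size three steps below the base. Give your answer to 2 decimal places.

The gap is -3 − (3) = -6 steps, so the factor is 1.333^-6.
28.19 ÷ 1.333⁶ = 28.19 ÷ 5.61023 ≈ 5.025

5.02px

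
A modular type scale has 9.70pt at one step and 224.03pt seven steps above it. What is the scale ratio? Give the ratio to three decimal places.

r⁷ = 224.03 / 9.70, so r = (224.03/9.70)^(1/7).
r = 23.0959^(1/7) ≈ 1.5660

1.566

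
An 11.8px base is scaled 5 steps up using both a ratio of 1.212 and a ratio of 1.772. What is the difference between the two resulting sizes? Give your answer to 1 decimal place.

175.3px

At 1.212: 11.8 × 1.212⁵ = 30.860px
At 1.772: 11.8 × 1.772⁵ = 206.158px
Difference: 206.158 − 30.860 = 175.298px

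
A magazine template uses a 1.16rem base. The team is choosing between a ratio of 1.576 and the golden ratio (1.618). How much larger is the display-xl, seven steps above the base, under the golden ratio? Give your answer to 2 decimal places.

At 1.576: 1.16 × 1.576⁷ = 28.0125rem
Golden ratio: 1.16 × 1.618⁷ = 33.6750rem
Difference: 33.6750 − 28.0125 = 5.6625rem

5.66rem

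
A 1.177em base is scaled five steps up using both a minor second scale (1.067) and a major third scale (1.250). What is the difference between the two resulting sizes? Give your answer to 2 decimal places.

1.96em

Minor second: 1.177 × 1.067⁵ = 1.6278em
Major third: 1.177 × 1.250⁵ = 3.5919em
Difference: 3.5919 − 1.6278 = 1.9641em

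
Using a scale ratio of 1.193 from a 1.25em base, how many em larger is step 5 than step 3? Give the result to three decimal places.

0.898em

Step 3: 1.25 × 1.193³ = 2.12242em
Step 5: 1.25 × 1.193⁵ = 3.02073em
Difference: 3.02073 − 2.12242 = 0.89831em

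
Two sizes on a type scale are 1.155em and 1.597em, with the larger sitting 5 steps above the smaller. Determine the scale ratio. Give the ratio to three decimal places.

The ratio satisfies 1.155 × r⁵ = 1.597, so r = (1.597 / 1.155)^(1/5).
r = 1.3827^(1/5) ≈ 1.0670

1.067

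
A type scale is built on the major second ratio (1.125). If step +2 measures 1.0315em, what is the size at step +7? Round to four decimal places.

1.8588em

1.0315 × 1.125⁵ = 1.0315 × 1.80203 ≈ 1.8588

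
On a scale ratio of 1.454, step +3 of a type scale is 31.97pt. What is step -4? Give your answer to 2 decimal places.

Moving from step +3 to step -4 is 7 steps down, so divide by r⁷.
31.97 ÷ 1.454⁷ = 31.97 ÷ 13.73886 ≈ 2.327

2.33pt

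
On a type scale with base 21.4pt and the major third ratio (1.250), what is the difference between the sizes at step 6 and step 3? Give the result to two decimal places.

Step 3: 21.4 × 1.250³ = 41.7969pt
Step 6: 21.4 × 1.250⁶ = 81.6345pt
Difference: 81.6345 − 41.7969 = 39.8376pt

39.84pt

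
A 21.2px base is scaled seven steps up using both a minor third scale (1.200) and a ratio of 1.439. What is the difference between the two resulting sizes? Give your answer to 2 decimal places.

Minor third: 21.2 × 1.200⁷ = 75.9634px
At 1.439: 21.2 × 1.439⁷ = 270.8703px
Difference: 270.8703 − 75.9634 = 194.9069px

194.91px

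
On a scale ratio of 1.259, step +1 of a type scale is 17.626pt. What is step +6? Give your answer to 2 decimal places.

Moving from step +1 to step +6 is 5 steps up, so multiply by r⁵.
17.626 × 1.259⁵ = 17.626 × 3.16321 ≈ 55.755

55.75pt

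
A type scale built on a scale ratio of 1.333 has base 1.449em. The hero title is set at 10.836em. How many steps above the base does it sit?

7

1.333ⁿ = 10.836 / 1.449 = 7.4783
n = ln(7.4783) / ln(1.333) = 2.0120 / 0.2874 ≈ 7.00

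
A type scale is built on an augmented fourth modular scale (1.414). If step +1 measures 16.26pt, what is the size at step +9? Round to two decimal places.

259.85pt

The gap is 9 − (1) = 8 steps, so the factor is 1.414^8.
16.26 × 1.414⁸ = 16.26 × 15.98068 ≈ 259.846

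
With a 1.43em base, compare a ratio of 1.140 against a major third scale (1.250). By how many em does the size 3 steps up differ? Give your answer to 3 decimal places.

0.674em

At 1.140: 1.43 × 1.140³ = 2.11861em
Major third: 1.43 × 1.250³ = 2.79297em
Difference: 2.79297 − 2.11861 = 0.67436em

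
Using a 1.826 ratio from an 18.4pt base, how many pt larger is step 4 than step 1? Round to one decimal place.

Step 1: 18.4 × 1.826 = 33.598pt
Step 4: 18.4 × 1.826⁴ = 204.560pt
Difference: 204.560 − 33.598 = 170.962pt

171.0pt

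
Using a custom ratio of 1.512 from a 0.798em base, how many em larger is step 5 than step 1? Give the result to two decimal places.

Step 1: 0.798 × 1.512 = 1.2066em
Step 5: 0.798 × 1.512⁵ = 6.3061em
Difference: 6.3061 − 1.2066 = 5.0995em

5.10em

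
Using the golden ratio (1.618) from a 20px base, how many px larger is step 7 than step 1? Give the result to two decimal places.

Step 1: 20.0 × 1.618 = 32.3600px
Step 7: 20.0 × 1.618⁷ = 580.6035px
Difference: 580.6035 − 32.3600 = 548.2435px

548.24px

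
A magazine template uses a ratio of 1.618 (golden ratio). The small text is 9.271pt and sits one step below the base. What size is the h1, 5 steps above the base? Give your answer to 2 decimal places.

Moving from step -1 to step +5 is 6 steps up, so multiply by r⁶.
9.271 × 1.618⁶ = 9.271 × 17.94201 ≈ 166.340

166.34pt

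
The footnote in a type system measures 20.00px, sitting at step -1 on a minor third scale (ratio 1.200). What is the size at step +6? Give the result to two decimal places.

20.00 × 1.200⁷ = 20.00 × 3.58318 ≈ 71.664

71.66px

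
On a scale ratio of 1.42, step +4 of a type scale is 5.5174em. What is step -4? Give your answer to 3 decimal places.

0.334em

5.5174 ÷ 1.42⁸ = 5.5174 ÷ 16.53129 ≈ 0.334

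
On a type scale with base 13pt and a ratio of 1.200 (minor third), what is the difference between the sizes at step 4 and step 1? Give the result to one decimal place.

11.4pt

Step 1: 13.0 × 1.200 = 15.600pt
Step 4: 13.0 × 1.200⁴ = 26.957pt
Difference: 26.957 − 15.600 = 11.357pt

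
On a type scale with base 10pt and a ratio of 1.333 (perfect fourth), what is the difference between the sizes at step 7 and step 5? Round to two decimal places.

32.70pt

Step 5: 10.0 × 1.333⁵ = 42.0873pt
Step 7: 10.0 × 1.333⁷ = 74.7844pt
Difference: 74.7844 − 42.0873 = 32.6971pt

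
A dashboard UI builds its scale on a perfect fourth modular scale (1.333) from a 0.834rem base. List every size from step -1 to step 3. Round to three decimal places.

Step -1: 0.834 ÷ 1.333 = 0.626
Step 0: 0.834rem
Step 1: 0.834 × 1.333 = 1.112
Step 2: 0.834 × 1.333² = 1.482
Step 3: 0.834 × 1.333³ = 1.975

0.626rem, 0.834rem, 1.112rem, 1.482rem, 1.975rem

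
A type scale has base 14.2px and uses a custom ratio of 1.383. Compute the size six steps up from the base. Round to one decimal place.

99.4px

Every step multiplies by the scale ratio.
14.2 × 1.383⁶ = 14.2 × 6.99734 ≈ 99.36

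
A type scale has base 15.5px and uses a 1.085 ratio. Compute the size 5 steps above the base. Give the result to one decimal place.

A modular type scale is a geometric sequence: sizeₙ = base × rⁿ.
15.5 × 1.085⁵ = 15.5 × 1.50366 ≈ 23.31

23.3px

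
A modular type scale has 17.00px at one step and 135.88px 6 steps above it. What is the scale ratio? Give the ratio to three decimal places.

r⁶ = 135.88 / 17.00, so r = (135.88/17.00)^(1/6).
r = 7.9929^(1/6) ≈ 1.4140

1.414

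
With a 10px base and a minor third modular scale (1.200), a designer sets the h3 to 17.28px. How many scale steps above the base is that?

3

1.200ⁿ = 17.28 / 10 = 1.7280
n = ln(1.7280) / ln(1.200) = 0.5470 / 0.1823 ≈ 3.00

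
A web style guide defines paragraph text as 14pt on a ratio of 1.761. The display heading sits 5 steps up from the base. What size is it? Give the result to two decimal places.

Each step on a modular scale multiplies by the ratio, so the size n steps from the base is base × ratioⁿ.
14.0 × 1.761⁵ = 14.0 × 16.93545 ≈ 237.10

237.10pt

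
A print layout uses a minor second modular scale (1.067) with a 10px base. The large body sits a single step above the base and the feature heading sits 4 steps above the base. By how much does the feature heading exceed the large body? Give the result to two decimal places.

Step 1: 10.0 × 1.067 = 10.6700px
Step 4: 10.0 × 1.067⁴ = 12.9616px
Difference: 12.9616 − 10.6700 = 2.2916px

2.29px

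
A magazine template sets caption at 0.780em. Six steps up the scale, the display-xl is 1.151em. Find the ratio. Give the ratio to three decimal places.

1.067

r⁶ = 1.151 / 0.780, so r = (1.151/0.780)^(1/6).
r = 1.4756^(1/6) ≈ 1.0670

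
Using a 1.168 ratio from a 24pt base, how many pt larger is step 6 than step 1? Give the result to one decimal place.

Step 1: 24.0 × 1.168 = 28.032pt
Step 6: 24.0 × 1.168⁶ = 60.935pt
Difference: 60.935 − 28.032 = 32.903pt

32.9pt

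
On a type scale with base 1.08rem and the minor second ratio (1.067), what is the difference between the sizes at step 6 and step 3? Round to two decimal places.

Step 3: 1.08 × 1.067³ = 1.3119rem
Step 6: 1.08 × 1.067⁶ = 1.5937rem
Difference: 1.5937 − 1.3119 = 0.2818rem

0.28rem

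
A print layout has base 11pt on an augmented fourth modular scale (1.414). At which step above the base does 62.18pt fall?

1.414ⁿ = 62.18 / 11 = 5.6527
n = ln(5.6527) / ln(1.414) = 1.7321 / 0.3464 ≈ 5.00

5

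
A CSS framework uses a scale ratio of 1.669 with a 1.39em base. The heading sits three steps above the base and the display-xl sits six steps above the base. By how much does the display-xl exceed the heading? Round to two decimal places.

23.58em

Step 3: 1.39 × 1.669³ = 6.4623em
Step 6: 1.39 × 1.669⁶ = 30.0437em
Difference: 30.0437 − 6.4623 = 23.5814em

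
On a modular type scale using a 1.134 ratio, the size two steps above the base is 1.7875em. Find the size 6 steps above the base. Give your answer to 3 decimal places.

2.956em

Moving from step +2 to step +6 is 4 steps up, so multiply by r⁴.
1.7875 × 1.134⁴ = 1.7875 × 1.65368 ≈ 2.956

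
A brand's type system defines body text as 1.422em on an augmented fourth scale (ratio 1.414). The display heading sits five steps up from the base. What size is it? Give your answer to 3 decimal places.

A modular type scale is a geometric sequence: sizeₙ = base × rⁿ.
1.422 × 1.414⁵ = 1.422 × 5.65258 ≈ 8.038

8.038em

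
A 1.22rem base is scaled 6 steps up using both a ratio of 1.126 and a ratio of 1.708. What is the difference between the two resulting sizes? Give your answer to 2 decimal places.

At 1.126: 1.22 × 1.126⁶ = 2.4865rem
At 1.708: 1.22 × 1.708⁶ = 30.2891rem
Difference: 30.2891 − 2.4865 = 27.8026rem

27.80rem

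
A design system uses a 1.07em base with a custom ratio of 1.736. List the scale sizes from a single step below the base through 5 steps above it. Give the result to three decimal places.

Step -1: 1.07 ÷ 1.736 = 0.616
Step 0: 1.07em
Step 1: 1.07 × 1.736 = 1.858
Step 2: 1.07 × 1.736² = 3.225
Step 3: 1.07 × 1.736³ = 5.598
Step 4: 1.07 × 1.736⁴ = 9.718
Step 5: 1.07 × 1.736⁵ = 16.871

0.616em, 1.070em, 1.858em, 3.225em, 5.598em, 9.718em, 16.871em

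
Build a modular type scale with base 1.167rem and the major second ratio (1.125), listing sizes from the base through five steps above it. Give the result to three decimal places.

Step 0: 1.167rem
Step 1: 1.167 × 1.125 = 1.313
Step 2: 1.167 × 1.125² = 1.477
Step 3: 1.167 × 1.125³ = 1.662
Step 4: 1.167 × 1.125⁴ = 1.869
Step 5: 1.167 × 1.125⁵ = 2.103

1.167rem, 1.313rem, 1.477rem, 1.662rem, 1.869rem, 2.103rem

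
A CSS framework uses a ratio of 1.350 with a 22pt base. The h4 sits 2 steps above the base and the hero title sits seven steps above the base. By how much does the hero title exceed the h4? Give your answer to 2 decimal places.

139.69pt

Step 2: 22.0 × 1.350² = 40.0950pt
Step 7: 22.0 × 1.350⁷ = 179.7873pt
Difference: 179.7873 − 40.0950 = 139.6923pt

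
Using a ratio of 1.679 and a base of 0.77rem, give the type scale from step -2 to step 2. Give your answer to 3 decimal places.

0.273rem, 0.459rem, 0.770rem, 1.293rem, 2.171rem

Step -2: 0.77 ÷ 1.679² = 0.273
Step -1: 0.77 ÷ 1.679 = 0.459
Step 0: 0.77rem
Step 1: 0.77 × 1.679 = 1.293
Step 2: 0.77 × 1.679² = 2.171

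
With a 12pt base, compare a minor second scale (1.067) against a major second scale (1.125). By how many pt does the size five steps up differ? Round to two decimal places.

5.03pt

Minor second: 12.0 × 1.067⁵ = 16.5960pt
Major second: 12.0 × 1.125⁵ = 21.6244pt
Difference: 21.6244 − 16.5960 = 5.0284pt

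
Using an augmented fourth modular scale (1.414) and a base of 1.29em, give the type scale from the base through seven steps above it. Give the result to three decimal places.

1.290em, 1.824em, 2.579em, 3.647em, 5.157em, 7.292em, 10.311em, 14.579em

Step 0: 1.29em
Step 1: 1.29 × 1.414 = 1.824
Step 2: 1.29 × 1.414² = 2.579
Step 3: 1.29 × 1.414³ = 3.647
Step 4: 1.29 × 1.414⁴ = 5.157
Step 5: 1.29 × 1.414⁵ = 7.292
Step 6: 1.29 × 1.414⁶ = 10.311
Step 7: 1.29 × 1.414⁷ = 14.579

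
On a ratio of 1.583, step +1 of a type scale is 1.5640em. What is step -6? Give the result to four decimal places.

Moving from step +1 to step -6 is 7 steps down, so divide by r⁷.
1.5640 ÷ 1.583⁷ = 1.5640 ÷ 24.90958 ≈ 0.0628

0.0628em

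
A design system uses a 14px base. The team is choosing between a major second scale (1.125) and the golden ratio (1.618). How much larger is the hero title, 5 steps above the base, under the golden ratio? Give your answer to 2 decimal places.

Major second: 14.0 × 1.125⁵ = 25.2285px
Golden ratio: 14.0 × 1.618⁵ = 155.2461px
Difference: 155.2461 − 25.2285 = 130.0176px

130.02px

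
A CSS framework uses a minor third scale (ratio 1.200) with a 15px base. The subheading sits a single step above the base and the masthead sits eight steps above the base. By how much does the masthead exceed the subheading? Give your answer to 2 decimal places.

Step 1: 15.0 × 1.200 = 18.0000px
Step 8: 15.0 × 1.200⁸ = 64.4973px
Difference: 64.4973 − 18.0000 = 46.4973px

46.50px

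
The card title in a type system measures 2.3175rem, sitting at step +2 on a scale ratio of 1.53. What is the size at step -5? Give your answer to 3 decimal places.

0.118rem

The gap is -5 − (2) = -7 steps, so the factor is 1.53^-7.
2.3175 ÷ 1.53⁷ = 2.3175 ÷ 19.62637 ≈ 0.118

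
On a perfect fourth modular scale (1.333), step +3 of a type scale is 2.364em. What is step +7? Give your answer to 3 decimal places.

7.464em

The gap is 7 − (3) = 4 steps, so the factor is 1.333^4.
2.364 × 1.333⁴ = 2.364 × 3.15733 ≈ 7.464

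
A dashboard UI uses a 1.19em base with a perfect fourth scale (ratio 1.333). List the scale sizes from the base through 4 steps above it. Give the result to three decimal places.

Step 0: 1.19em
Step 1: 1.19 × 1.333 = 1.586
Step 2: 1.19 × 1.333² = 2.114
Step 3: 1.19 × 1.333³ = 2.819
Step 4: 1.19 × 1.333⁴ = 3.757

1.190em, 1.586em, 2.114em, 2.819em, 3.757em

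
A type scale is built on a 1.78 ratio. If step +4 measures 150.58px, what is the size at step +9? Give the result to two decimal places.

2690.71px

150.58 × 1.78⁵ = 150.58 × 17.86899 ≈ 2690.713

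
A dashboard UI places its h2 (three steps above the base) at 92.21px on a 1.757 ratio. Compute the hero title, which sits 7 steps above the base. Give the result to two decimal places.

92.21 × 1.757⁴ = 92.21 × 9.52987 ≈ 878.749

878.75px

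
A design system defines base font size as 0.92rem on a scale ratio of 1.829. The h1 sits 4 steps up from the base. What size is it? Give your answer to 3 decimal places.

0.92 × 1.829⁴ = 0.92 × 11.19064 ≈ 10.295

10.295rem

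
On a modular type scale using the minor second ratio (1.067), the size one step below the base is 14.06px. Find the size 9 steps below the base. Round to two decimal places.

Moving from step -1 to step -9 is 8 steps down, so divide by r⁸.
14.06 ÷ 1.067⁸ = 14.06 ÷ 1.68002 ≈ 8.369

8.37px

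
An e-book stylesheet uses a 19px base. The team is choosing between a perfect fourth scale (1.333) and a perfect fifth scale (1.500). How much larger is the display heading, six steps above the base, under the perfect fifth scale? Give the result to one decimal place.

109.8px

Perfect fourth: 19.0 × 1.333⁶ = 106.594px
Perfect fifth: 19.0 × 1.500⁶ = 216.422px
Difference: 216.422 − 106.594 = 109.828px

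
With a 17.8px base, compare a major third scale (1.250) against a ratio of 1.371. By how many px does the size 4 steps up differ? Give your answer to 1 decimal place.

19.4px

Major third: 17.8 × 1.250⁴ = 43.457px
At 1.371: 17.8 × 1.371⁴ = 62.888px
Difference: 62.888 − 43.457 = 19.431px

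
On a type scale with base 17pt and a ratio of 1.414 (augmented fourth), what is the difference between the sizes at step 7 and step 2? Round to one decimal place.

Step 2: 17.0 × 1.414² = 33.990pt
Step 7: 17.0 × 1.414⁷ = 192.130pt
Difference: 192.130 − 33.990 = 158.140pt

158.1pt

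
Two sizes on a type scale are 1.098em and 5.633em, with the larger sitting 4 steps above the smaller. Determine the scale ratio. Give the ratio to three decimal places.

The ratio satisfies 1.098 × r⁴ = 5.633, so r = (5.633 / 1.098)^(1/4).
r = 5.1302^(1/4) ≈ 1.5050

1.505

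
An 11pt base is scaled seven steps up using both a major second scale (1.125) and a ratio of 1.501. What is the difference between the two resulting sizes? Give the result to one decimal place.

163.7pt

Major second: 11.0 × 1.125⁷ = 25.088pt
At 1.501: 11.0 × 1.501⁷ = 188.824pt
Difference: 188.824 − 25.088 = 163.736pt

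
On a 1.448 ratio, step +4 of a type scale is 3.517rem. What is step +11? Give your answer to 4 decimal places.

3.517 × 1.448⁷ = 3.517 × 13.34689 ≈ 46.9410

46.9410rem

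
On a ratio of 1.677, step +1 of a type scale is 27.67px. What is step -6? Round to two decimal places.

0.74px

The gap is -6 − (1) = -7 steps, so the factor is 1.677^-7.
27.67 ÷ 1.677⁷ = 27.67 ÷ 37.30194 ≈ 0.742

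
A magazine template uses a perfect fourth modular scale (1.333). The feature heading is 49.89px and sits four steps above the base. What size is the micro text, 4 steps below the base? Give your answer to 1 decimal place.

5.0px

49.89 ÷ 1.333⁸ = 49.89 ÷ 9.96876 ≈ 5.005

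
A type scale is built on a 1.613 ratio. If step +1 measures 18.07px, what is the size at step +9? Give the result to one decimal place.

Moving from step +1 to step +9 is 8 steps up, so multiply by r⁸.
18.07 × 1.613⁸ = 18.07 × 45.82209 ≈ 828.005

828.0px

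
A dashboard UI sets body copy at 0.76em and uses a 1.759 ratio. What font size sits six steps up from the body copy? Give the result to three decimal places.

Each step on a modular scale multiplies by the ratio, so the size n steps from the base is base × ratioⁿ.
0.76 × 1.759⁶ = 0.76 × 29.62068 ≈ 22.512

22.512em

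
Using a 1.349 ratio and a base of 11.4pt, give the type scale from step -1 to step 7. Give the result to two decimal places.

Step -1: 11.4 ÷ 1.349 = 8.45
Step 0: 11.4pt
Step 1: 11.4 × 1.349 = 15.38
Step 2: 11.4 × 1.349² = 20.75
Step 3: 11.4 × 1.349³ = 27.99
Step 4: 11.4 × 1.349⁴ = 37.75
Step 5: 11.4 × 1.349⁵ = 50.93
Step 6: 11.4 × 1.349⁶ = 68.70
Step 7: 11.4 × 1.349⁷ = 92.68

8.45pt, 11.40pt, 15.38pt, 20.75pt, 27.99pt, 37.75pt, 50.93pt, 68.70pt, 92.68pt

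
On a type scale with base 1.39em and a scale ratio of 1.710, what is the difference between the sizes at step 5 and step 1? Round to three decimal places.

Step 1: 1.39 × 1.710 = 2.37690em
Step 5: 1.39 × 1.710⁵ = 20.32335em
Difference: 20.32335 − 2.37690 = 17.94645em

17.946em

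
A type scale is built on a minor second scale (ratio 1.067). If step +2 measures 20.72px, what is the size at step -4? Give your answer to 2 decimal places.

14.04px

Moving from step +2 to step -4 is 6 steps down, so divide by r⁶.
20.72 ÷ 1.067⁶ = 20.72 ÷ 1.47566 ≈ 14.041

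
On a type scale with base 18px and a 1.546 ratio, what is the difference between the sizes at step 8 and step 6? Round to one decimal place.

Step 6: 18.0 × 1.546⁶ = 245.770px
Step 8: 18.0 × 1.546⁸ = 587.420px
Difference: 587.420 − 245.770 = 341.650px

341.6px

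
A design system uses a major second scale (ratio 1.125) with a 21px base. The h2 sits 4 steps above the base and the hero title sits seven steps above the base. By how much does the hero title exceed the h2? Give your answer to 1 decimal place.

14.3px

Step 4: 21.0 × 1.125⁴ = 33.638px
Step 7: 21.0 × 1.125⁷ = 47.895px
Difference: 47.895 − 33.638 = 14.257px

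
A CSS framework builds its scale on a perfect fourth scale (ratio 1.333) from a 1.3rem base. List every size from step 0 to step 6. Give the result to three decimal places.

1.300rem, 1.733rem, 2.310rem, 3.079rem, 4.105rem, 5.471rem, 7.293rem

Step 0: 1.3rem
Step 1: 1.3 × 1.333 = 1.733
Step 2: 1.3 × 1.333² = 2.310
Step 3: 1.3 × 1.333³ = 3.079
Step 4: 1.3 × 1.333⁴ = 4.105
Step 5: 1.3 × 1.333⁵ = 5.471
Step 6: 1.3 × 1.333⁶ = 7.293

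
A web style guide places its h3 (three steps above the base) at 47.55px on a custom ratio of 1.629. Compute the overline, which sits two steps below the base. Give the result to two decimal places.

4.15px

47.55 ÷ 1.629⁵ = 47.55 ÷ 11.47111 ≈ 4.145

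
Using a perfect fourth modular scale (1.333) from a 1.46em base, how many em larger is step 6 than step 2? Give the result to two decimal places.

5.60em

Step 2: 1.46 × 1.333² = 2.5943em
Step 6: 1.46 × 1.333⁶ = 8.1909em
Difference: 8.1909 − 2.5943 = 5.5966em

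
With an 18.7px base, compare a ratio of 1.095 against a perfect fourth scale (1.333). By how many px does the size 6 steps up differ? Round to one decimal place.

At 1.095: 18.7 × 1.095⁶ = 32.235px
Perfect fourth: 18.7 × 1.333⁶ = 104.911px
Difference: 104.911 − 32.235 = 72.676px

72.7px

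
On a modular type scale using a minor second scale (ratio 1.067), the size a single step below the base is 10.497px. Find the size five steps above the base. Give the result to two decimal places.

10.497 × 1.067⁶ = 10.497 × 1.47566 ≈ 15.490

15.49px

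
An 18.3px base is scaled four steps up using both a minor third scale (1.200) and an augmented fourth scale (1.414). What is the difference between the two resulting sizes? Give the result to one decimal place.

35.2px

Minor third: 18.3 × 1.200⁴ = 37.947px
Augmented fourth: 18.3 × 1.414⁴ = 73.156px
Difference: 73.156 − 37.947 = 35.209px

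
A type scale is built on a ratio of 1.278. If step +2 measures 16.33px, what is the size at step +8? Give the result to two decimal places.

71.15px

16.33 × 1.278⁶ = 16.33 × 4.35698 ≈ 71.149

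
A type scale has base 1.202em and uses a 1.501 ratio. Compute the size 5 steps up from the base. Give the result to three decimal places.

9.158em

Each step on a modular scale multiplies by the ratio, so the size n steps from the base is base × ratioⁿ.
1.202 × 1.501⁵ = 1.202 × 7.61910 ≈ 9.158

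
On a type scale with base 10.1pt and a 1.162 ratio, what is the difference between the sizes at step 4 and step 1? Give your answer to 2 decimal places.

6.68pt

Step 1: 10.1 × 1.162 = 11.7362pt
Step 4: 10.1 × 1.162⁴ = 18.4139pt
Difference: 18.4139 − 11.7362 = 6.6777pt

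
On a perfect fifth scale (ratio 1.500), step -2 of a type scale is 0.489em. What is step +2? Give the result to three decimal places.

2.476em

Moving from step -2 to step +2 is 4 steps up, so multiply by r⁴.
0.489 × 1.500⁴ = 0.489 × 5.06250 ≈ 2.476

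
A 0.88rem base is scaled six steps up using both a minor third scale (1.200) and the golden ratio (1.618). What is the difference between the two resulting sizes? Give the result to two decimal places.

13.16rem

Minor third: 0.88 × 1.200⁶ = 2.6277rem
Golden ratio: 0.88 × 1.618⁶ = 15.7890rem
Difference: 15.7890 − 2.6277 = 13.1613rem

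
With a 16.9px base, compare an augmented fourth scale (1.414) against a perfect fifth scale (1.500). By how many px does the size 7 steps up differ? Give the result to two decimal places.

97.75px

Augmented fourth: 16.9 × 1.414⁷ = 190.9996px
Perfect fifth: 16.9 × 1.500⁷ = 288.7523px
Difference: 288.7523 − 190.9996 = 97.7527px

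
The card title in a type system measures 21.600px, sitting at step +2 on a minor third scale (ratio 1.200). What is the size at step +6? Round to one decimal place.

44.8px

Moving from step +2 to step +6 is 4 steps up, so multiply by r⁴.
21.600 × 1.200⁴ = 21.600 × 2.07360 ≈ 44.790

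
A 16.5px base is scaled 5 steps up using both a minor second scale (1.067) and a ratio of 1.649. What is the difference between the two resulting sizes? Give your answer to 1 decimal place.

Minor second: 16.5 × 1.067⁵ = 22.819px
At 1.649: 16.5 × 1.649⁵ = 201.181px
Difference: 201.181 − 22.819 = 178.362px

178.4px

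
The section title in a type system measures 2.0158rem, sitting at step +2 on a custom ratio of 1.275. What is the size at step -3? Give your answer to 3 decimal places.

0.598rem

2.0158 ÷ 1.275⁵ = 2.0158 ÷ 3.36939 ≈ 0.598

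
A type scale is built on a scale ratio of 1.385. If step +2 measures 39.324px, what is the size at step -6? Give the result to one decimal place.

Moving from step +2 to step -6 is 8 steps down, so divide by r⁸.
39.324 ÷ 1.385⁸ = 39.324 ÷ 13.53936 ≈ 2.904

2.9px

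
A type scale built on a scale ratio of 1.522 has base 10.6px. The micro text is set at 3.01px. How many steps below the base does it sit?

3

1.522ⁿ = 10.6 / 3.01 = 3.5216
n = ln(3.5216) / ln(1.522) = 1.2589 / 0.4200 ≈ 3.00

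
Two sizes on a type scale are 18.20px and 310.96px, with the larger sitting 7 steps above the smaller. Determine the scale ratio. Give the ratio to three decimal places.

The ratio satisfies 18.20 × r⁷ = 310.96, so r = (310.96 / 18.20)^(1/7).
r = 17.0857^(1/7) ≈ 1.5000

1.500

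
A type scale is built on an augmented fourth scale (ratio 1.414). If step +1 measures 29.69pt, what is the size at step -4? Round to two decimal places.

29.69 ÷ 1.414⁵ = 29.69 ÷ 5.65258 ≈ 5.252

5.25pt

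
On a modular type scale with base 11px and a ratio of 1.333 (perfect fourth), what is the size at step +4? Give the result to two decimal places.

Every step multiplies by the scale ratio.
11.0 × 1.333⁴ = 11.0 × 3.15733 ≈ 34.73

34.73px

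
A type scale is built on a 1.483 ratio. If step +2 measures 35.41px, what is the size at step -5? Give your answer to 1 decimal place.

2.2px

35.41 ÷ 1.483⁷ = 35.41 ÷ 15.77568 ≈ 2.245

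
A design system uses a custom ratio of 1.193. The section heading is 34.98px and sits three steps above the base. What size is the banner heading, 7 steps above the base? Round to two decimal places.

70.86px

34.98 × 1.193⁴ = 34.98 × 2.02564 ≈ 70.857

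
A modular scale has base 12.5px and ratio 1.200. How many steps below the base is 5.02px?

1.200ⁿ = 12.5 / 5.02 = 2.4900
n = ln(2.4900) / ln(1.200) = 0.9123 / 0.1823 ≈ 5.00

5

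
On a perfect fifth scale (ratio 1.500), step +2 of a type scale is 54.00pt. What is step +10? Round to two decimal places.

1383.96pt

Moving from step +2 to step +10 is 8 steps up, so multiply by r⁸.
54.00 × 1.500⁸ = 54.00 × 25.62891 ≈ 1383.961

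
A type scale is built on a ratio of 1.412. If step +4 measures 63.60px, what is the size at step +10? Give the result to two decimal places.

The gap is 10 − (4) = 6 steps, so the factor is 1.412^6.
63.60 × 1.412⁶ = 63.60 × 7.92516 ≈ 504.040

504.04px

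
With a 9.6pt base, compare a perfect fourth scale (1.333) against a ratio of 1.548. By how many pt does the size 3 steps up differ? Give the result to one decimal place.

Perfect fourth: 9.6 × 1.333³ = 22.738pt
At 1.548: 9.6 × 1.548³ = 35.611pt
Difference: 35.611 − 22.738 = 12.873pt

12.9pt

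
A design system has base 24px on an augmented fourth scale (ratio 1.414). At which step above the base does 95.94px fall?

4

1.414ⁿ = 95.94 / 24 = 3.9975
n = ln(3.9975) / ln(1.414) = 1.3857 / 0.3464 ≈ 4.00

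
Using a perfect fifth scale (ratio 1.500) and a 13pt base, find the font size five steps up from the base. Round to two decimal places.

A modular type scale is a geometric sequence: sizeₙ = base × rⁿ.
13.0 × 1.500⁵ = 13.0 × 7.59375 ≈ 98.72

98.72pt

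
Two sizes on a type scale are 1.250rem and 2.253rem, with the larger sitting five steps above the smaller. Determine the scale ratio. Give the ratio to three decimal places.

The ratio satisfies 1.250 × r⁵ = 2.253, so r = (2.253 / 1.250)^(1/5).
r = 1.8024^(1/5) ≈ 1.1250

1.125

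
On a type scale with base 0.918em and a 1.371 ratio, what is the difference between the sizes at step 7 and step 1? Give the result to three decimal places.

Step 1: 0.918 × 1.371 = 1.25858em
Step 7: 0.918 × 1.371⁷ = 8.35805em
Difference: 8.35805 − 1.25858 = 7.09947em

7.099em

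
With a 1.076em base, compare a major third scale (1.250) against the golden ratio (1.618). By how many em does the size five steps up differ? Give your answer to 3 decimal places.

8.648em

Major third: 1.076 × 1.250⁵ = 3.28369em
Golden ratio: 1.076 × 1.618⁵ = 11.93177em
Difference: 11.93177 − 3.28369 = 8.64808em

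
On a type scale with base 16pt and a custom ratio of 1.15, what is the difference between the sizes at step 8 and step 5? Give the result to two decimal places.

16.76pt

Step 5: 16.0 × 1.15⁵ = 32.1817pt
Step 8: 16.0 × 1.15⁸ = 48.9444pt
Difference: 48.9444 − 32.1817 = 16.7627pt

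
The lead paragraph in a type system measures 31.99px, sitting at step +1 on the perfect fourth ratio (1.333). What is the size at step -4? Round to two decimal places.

7.60px

Moving from step +1 to step -4 is 5 steps down, so divide by r⁵.
31.99 ÷ 1.333⁵ = 31.99 ÷ 4.20873 ≈ 7.601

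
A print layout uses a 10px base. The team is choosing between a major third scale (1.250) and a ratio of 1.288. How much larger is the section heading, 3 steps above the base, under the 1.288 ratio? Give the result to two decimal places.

1.84px

Major third: 10.0 × 1.250³ = 19.5312px
At 1.288: 10.0 × 1.288³ = 21.3672px
Difference: 21.3672 − 19.5312 = 1.8360px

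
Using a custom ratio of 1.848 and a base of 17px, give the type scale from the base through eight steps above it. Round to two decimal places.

17.00px, 31.42px, 58.06px, 107.29px, 198.27px, 366.40px, 677.11px, 1251.30px, 2312.41px

Step 0: 17px
Step 1: 17.0 × 1.848 = 31.42
Step 2: 17.0 × 1.848² = 58.06
Step 3: 17.0 × 1.848³ = 107.29
Step 4: 17.0 × 1.848⁴ = 198.27
Step 5: 17.0 × 1.848⁵ = 366.40
Step 6: 17.0 × 1.848⁶ = 677.11
Step 7: 17.0 × 1.848⁷ = 1251.30
Step 8: 17.0 × 1.848⁸ = 2312.41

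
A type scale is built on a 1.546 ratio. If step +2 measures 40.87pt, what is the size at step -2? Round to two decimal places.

Moving from step +2 to step -2 is 4 steps down, so divide by r⁴.
40.87 ÷ 1.546⁴ = 40.87 ÷ 5.71265 ≈ 7.154

7.15pt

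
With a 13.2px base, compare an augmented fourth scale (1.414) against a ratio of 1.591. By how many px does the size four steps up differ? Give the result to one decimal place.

31.8px

Augmented fourth: 13.2 × 1.414⁴ = 52.768px
At 1.591: 13.2 × 1.591⁴ = 84.577px
Difference: 84.577 − 52.768 = 31.809px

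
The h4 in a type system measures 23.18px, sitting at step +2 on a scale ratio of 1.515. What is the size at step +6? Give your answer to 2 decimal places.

122.11px

Moving from step +2 to step +6 is 4 steps up, so multiply by r⁴.
23.18 × 1.515⁴ = 23.18 × 5.26806 ≈ 122.114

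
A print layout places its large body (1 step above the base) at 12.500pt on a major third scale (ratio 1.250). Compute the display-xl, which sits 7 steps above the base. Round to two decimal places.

47.68pt

The gap is 7 − (1) = 6 steps, so the factor is 1.250^6.
12.500 × 1.250⁶ = 12.500 × 3.81470 ≈ 47.684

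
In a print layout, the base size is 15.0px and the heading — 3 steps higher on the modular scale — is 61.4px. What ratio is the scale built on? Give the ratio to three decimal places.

1.600

The ratio satisfies 15.0 × r³ = 61.4, so r = (61.4 / 15.0)^(1/3).
r = 4.0933^(1/3) ≈ 1.5997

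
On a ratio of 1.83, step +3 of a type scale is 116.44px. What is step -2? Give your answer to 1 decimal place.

5.7px

116.44 ÷ 1.83⁵ = 116.44 ÷ 20.52369 ≈ 5.673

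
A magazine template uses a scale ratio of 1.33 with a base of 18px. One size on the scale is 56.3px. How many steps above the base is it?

1.33ⁿ = 56.3 / 18 = 3.1278
n = ln(3.1278) / ln(1.33) = 1.1403 / 0.2852 ≈ 4.00

4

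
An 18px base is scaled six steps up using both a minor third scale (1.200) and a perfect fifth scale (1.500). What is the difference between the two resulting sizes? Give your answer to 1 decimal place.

Minor third: 18.0 × 1.200⁶ = 53.748px
Perfect fifth: 18.0 × 1.500⁶ = 205.031px
Difference: 205.031 − 53.748 = 151.283px

151.3px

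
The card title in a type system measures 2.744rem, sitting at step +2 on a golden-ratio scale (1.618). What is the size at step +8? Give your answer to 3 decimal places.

The gap is 8 − (2) = 6 steps, so the factor is 1.618^6.
2.744 × 1.618⁶ = 2.744 × 17.94201 ≈ 49.233

49.233rem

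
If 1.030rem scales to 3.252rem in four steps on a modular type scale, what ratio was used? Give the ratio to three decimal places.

The ratio satisfies 1.030 × r⁴ = 3.252, so r = (3.252 / 1.030)^(1/4).
r = 3.1573^(1/4) ≈ 1.3330

1.333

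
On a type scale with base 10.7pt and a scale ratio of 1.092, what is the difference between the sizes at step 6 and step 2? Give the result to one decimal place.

Step 2: 10.7 × 1.092² = 12.759pt
Step 6: 10.7 × 1.092⁶ = 18.143pt
Difference: 18.143 − 12.759 = 5.384pt

5.4pt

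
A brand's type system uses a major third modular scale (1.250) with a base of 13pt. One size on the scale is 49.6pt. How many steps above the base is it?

1.250ⁿ = 49.6 / 13 = 3.8154
n = ln(3.8154) / ln(1.250) = 1.3390 / 0.2231 ≈ 6.00

6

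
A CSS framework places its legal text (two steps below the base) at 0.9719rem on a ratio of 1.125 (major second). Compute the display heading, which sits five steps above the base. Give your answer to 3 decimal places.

Moving from step -2 to step +5 is 7 steps up, so multiply by r⁷.
0.9719 × 1.125⁷ = 0.9719 × 2.28070 ≈ 2.217

2.217rem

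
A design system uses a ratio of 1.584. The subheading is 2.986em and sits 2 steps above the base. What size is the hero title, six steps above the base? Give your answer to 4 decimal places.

Moving from step +2 to step +6 is 4 steps up, so multiply by r⁴.
2.986 × 1.584⁴ = 2.986 × 6.29536 ≈ 18.7980

18.7980em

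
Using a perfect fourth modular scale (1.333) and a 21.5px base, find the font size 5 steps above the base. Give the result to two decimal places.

21.5 × 1.333⁵ = 21.5 × 4.20873 ≈ 90.49

90.49px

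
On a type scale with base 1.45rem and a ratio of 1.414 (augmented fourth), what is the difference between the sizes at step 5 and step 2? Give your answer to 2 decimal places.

Step 2: 1.45 × 1.414² = 2.8991rem
Step 5: 1.45 × 1.414⁵ = 8.1962rem
Difference: 8.1962 − 2.8991 = 5.2971rem

5.30rem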